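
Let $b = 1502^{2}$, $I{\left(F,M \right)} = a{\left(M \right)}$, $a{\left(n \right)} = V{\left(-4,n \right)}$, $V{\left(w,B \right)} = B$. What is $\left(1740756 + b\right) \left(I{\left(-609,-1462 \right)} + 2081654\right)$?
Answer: $8314028177920$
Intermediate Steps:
$a{\left(n \right)} = n$
$I{\left(F,M \right)} = M$
$b = 2256004$
$\left(1740756 + b\right) \left(I{\left(-609,-1462 \right)} + 2081654\right) = \left(1740756 + 2256004\right) \left(-1462 + 2081654\right) = 3996760 \cdot 2080192 = 8314028177920$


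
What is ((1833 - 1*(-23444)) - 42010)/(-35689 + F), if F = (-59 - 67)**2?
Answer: 16733/19813 ≈ 0.84455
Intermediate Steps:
F = 15876 (F = (-126)**2 = 15876)
((1833 - 1*(-23444)) - 42010)/(-35689 + F) = ((1833 - 1*(-23444)) - 42010)/(-35689 + 15876) = ((1833 + 23444) - 42010)/(-19813) = (25277 - 42010)*(-1/19813) = -16733*(-1/19813) = 16733/19813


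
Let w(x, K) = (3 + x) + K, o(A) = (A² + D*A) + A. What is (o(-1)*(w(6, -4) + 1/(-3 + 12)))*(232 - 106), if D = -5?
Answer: 3220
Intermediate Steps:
o(A) = A² - 4*A (o(A) = (A² - 5*A) + A = A² - 4*A)
w(x, K) = 3 + K + x
(o(-1)*(w(6, -4) + 1/(-3 + 12)))*(232 - 106) = ((-(-4 - 1))*((3 - 4 + 6) + 1/(-3 + 12)))*(232 - 106) = ((-1*(-5))*(5 + 1/9))*126 = (5*(5 + ⅑))*126 = (5*(46/9))*126 = (230/9)*126 = 3220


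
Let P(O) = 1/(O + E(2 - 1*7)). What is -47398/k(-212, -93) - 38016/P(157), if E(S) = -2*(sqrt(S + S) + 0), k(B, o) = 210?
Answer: -626717459/105 + 76032*I*sqrt(10) ≈ -5.9687e+6 + 2.4043e+5*I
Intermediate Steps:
E(S) = -2*sqrt(2)*sqrt(S) (E(S) = -2*(sqrt(2*S) + 0) = -2*(sqrt(2)*sqrt(S) + 0) = -2*sqrt(2)*sqrt(S))
P(O) = 1/(O - 2*I*sqrt(10)) (P(O) = 1/(O - 2*sqrt(2)*sqrt(2 - 1*7)) = 1/(O - 2*sqrt(2)*sqrt(2 - 7)) = 1/(O - 2*sqrt(2)*sqrt(-5)) = 1/(O - 2*sqrt(2)*I*sqrt(5)) = 1/(O - 2*I*sqrt(10)))
-47398/k(-212, -93) - 38016/P(157) = -47398/210 - (5968512 - 76032*I*sqrt(10)) = -47398*1/210 - 38016*(157 - 2*I*sqrt(10)) = -23699/105 + (-5968512 + 76032*I*sqrt(10)) = -626717459/105 + 76032*I*sqrt(10)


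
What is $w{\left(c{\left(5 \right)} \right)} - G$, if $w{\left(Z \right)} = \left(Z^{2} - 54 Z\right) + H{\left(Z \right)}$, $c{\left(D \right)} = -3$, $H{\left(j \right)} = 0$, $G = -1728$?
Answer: $1899$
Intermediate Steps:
$w{\left(Z \right)} = Z^{2} - 54 Z$ ($w{\left(Z \right)} = \left(Z^{2} - 54 Z\right) + 0 = Z^{2} - 54 Z$)
$w{\left(c{\left(5 \right)} \right)} - G = - 3 \left(-54 - 3\right) - -1728 = \left(-3\right) \left(-57\right) + 1728 = 171 + 1728 = 1899$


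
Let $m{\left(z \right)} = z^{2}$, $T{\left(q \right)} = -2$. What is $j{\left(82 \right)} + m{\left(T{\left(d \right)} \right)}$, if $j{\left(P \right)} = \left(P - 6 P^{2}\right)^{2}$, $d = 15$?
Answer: $1621028648$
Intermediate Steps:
$j{\left(82 \right)} + m{\left(T{\left(d \right)} \right)} = 82^{2} \left(-1 + 6 \cdot 82\right)^{2} + \left(-2\right)^{2} = 6724 \left(-1 + 492\right)^{2} + 4 = 6724 \cdot 491^{2} + 4 = 6724 \cdot 241081 + 4 = 1621028644 + 4 = 1621028648$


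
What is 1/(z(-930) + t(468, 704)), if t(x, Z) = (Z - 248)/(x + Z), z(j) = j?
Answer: -293/272376 ≈ -0.0010757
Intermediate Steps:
t(x, Z) = (-248 + Z)/(Z + x)
1/(z(-930) + t(468, 704)) = 1/(-930 + (-248 + 704)/(704 + 468)) = 1/(-930 + 456/1172) = 1/(-930 + (1/1172)*456) = 1/(-930 + 114/293) = 1/(-272376/293) = -293/272376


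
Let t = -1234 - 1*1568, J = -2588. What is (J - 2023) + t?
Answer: -7413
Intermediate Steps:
t = -2802 (t = -1234 - 1568 = -2802)
(J - 2023) + t = (-2588 - 2023) - 2802 = -4611 - 2802 = -7413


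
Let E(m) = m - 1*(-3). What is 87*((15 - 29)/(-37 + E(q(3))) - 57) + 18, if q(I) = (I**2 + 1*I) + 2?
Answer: -48801/10 ≈ -4880.1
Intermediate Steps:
q(I) = 2 + I + I**2 (q(I) = (I**2 + I) + 2 = (I + I**2) + 2 = 2 + I + I**2)
E(m) = 3 + m (E(m) = m + 3 = 3 + m)
87*((15 - 29)/(-37 + E(q(3))) - 57) + 18 = 87*((15 - 29)/(-37 + (3 + (2 + 3 + 3**2))) - 57) + 18 = 87*(-14/(-37 + (3 + (2 + 3 + 9))) - 57) + 18 = 87*(-14/(-37 + (3 + 14)) - 57) + 18 = 87*(-14/(-37 + 17) - 57) + 18 = 87*(-14/(-20) - 57) + 18 = 87*(-14*(-1/20) - 57) + 18 = 87*(7/10 - 57) + 18 = 87*(-563/10) + 18 = -48981/10 + 18 = -48801/10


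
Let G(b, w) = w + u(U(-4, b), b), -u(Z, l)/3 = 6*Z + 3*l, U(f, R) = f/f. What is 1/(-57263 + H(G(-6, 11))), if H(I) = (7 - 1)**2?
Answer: -1/57227 ≈ -1.7474e-5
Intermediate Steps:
U(f, R) = 1
u(Z, l) = -18*Z - 9*l (u(Z, l) = -3*(6*Z + 3*l) = -3*(3*l + 6*Z) = -18*Z - 9*l)
G(b, w) = -18 + w - 9*b (G(b, w) = w + (-18*1 - 9*b) = w + (-18 - 9*b) = -18 + w - 9*b)
H(I) = 36 (H(I) = 6**2 = 36)
1/(-57263 + H(G(-6, 11))) = 1/(-57263 + 36) = 1/(-57227) = -1/57227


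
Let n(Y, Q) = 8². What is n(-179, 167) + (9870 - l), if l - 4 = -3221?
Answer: 13151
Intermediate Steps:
l = -3217 (l = 4 - 3221 = -3217)
n(Y, Q) = 64
n(-179, 167) + (9870 - l) = 64 + (9870 - 1*(-3217)) = 64 + (9870 + 3217) = 64 + 13087 = 13151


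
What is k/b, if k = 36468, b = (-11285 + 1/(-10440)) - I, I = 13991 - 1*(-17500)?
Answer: -380725920/446581441 ≈ -0.85253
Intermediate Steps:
I = 31491 (I = 13991 + 17500 = 31491)
b = -446581441/10440 (b = (-11285 + 1/(-10440)) - 1*31491 = (-11285 - 1/10440) - 31491 = -117815401/10440 - 31491 = -446581441/10440 ≈ -42776.)
k/b = 36468/(-446581441/10440) = 36468*(-10440/446581441) = -380725920/446581441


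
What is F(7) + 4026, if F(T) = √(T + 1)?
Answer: 4026 + 2*√2 ≈ 4028.8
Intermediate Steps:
F(T) = √(1 + T)
F(7) + 4026 = √(1 + 7) + 4026 = √8 + 4026 = 2*√2 + 4026 = 4026 + 2*√2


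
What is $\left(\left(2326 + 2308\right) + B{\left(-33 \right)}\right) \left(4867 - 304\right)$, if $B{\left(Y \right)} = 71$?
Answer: $21468915$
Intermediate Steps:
$\left(\left(2326 + 2308\right) + B{\left(-33 \right)}\right) \left(4867 - 304\right) = \left(\left(2326 + 2308\right) + 71\right) \left(4867 - 304\right) = \left(4634 + 71\right) 4563 = 4705 \cdot 4563 = 21468915$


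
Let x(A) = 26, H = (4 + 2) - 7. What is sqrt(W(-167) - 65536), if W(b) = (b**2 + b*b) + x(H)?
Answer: 2*I*sqrt(2433) ≈ 98.651*I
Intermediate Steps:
H = -1 (H = 6 - 7 = -1)
W(b) = 26 + 2*b**2 (W(b) = (b**2 + b*b) + 26 = (b**2 + b**2) + 26 = 2*b**2 + 26 = 26 + 2*b**2)
sqrt(W(-167) - 65536) = sqrt((26 + 2*(-167)**2) - 65536) = sqrt((26 + 2*27889) - 65536) = sqrt((26 + 55778) - 65536) = sqrt(55804 - 65536) = sqrt(-9732) = 2*I*sqrt(2433)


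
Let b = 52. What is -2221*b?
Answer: -115492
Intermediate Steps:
-2221*b = -2221*52 = -115492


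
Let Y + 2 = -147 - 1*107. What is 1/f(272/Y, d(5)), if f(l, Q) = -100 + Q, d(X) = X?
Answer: -1/95 ≈ -0.010526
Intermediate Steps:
Y = -256 (Y = -2 + (-147 - 1*107) = -2 + (-147 - 107) = -2 - 254 = -256)
1/f(272/Y, d(5)) = 1/(-100 + 5) = 1/(-95) = -1/95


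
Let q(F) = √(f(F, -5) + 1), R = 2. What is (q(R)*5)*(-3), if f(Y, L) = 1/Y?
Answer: -15*√6/2 ≈ -18.371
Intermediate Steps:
q(F) = √(1 + 1/F) (q(F) = √(1/F + 1) = √(1 + 1/F))
(q(R)*5)*(-3) = (√((1 + 2)/2)*5)*(-3) = (√((½)*3)*5)*(-3) = (√(3/2)*5)*(-3) = ((√6/2)*5)*(-3) = (5*√6/2)*(-3) = -15*√6/2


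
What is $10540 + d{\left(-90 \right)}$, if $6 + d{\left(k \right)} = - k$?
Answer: $10624$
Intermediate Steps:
$d{\left(k \right)} = -6 - k$
$10540 + d{\left(-90 \right)} = 10540 - -84 = 10540 + \left(-6 + 90\right) = 10540 + 84 = 10624$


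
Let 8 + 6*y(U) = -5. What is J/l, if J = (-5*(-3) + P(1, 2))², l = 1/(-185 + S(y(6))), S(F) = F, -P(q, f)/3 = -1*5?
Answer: -168450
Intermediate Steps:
y(U) = -13/6 (y(U) = -4/3 + (⅙)*(-5) = -4/3 - ⅚ = -13/6)
P(q, f) = 15 (P(q, f) = -(-3)*5 = -3*(-5) = 15)
l = -6/1123 (l = 1/(-185 - 13/6) = 1/(-1123/6) = -6/1123 ≈ -0.0053428)
J = 900 (J = (-5*(-3) + 15)² = (15 + 15)² = 30² = 900)
J/l = 900/(-6/1123) = 900*(-1123/6) = -168450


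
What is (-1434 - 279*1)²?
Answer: 2934369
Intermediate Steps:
(-1434 - 279*1)² = (-1434 - 279)² = (-1713)² = 2934369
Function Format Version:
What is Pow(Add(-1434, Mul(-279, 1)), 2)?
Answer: 2934369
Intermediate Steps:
Pow(Add(-1434, Mul(-279, 1)), 2) = Pow(Add(-1434, -279), 2) = Pow(-1713, 2) = 2934369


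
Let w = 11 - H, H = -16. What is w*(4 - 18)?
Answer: -378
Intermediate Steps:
w = 27 (w = 11 - 1*(-16) = 11 + 16 = 27)
w*(4 - 18) = 27*(4 - 18) = 27*(-14) = -378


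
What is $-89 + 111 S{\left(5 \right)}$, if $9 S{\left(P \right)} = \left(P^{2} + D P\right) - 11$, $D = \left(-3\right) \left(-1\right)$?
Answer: $\frac{806}{3} \approx 268.67$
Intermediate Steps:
$D = 3$
$S{\left(P \right)} = - \frac{11}{9} + \frac{P}{3} + \frac{P^{2}}{9}$ ($S{\left(P \right)} = \frac{\left(P^{2} + 3 P\right) - 11}{9} = \frac{-11 + P^{2} + 3 P}{9} = - \frac{11}{9} + \frac{P}{3} + \frac{P^{2}}{9}$)
$-89 + 111 S{\left(5 \right)} = -89 + 111 \left(- \frac{11}{9} + \frac{1}{3} \cdot 5 + \frac{5^{2}}{9}\right) = -89 + 111 \left(- \frac{11}{9} + \frac{5}{3} + \frac{1}{9} \cdot 25\right) = -89 + 111 \left(- \frac{11}{9} + \frac{5}{3} + \frac{25}{9}\right) = -89 + 111 \cdot \frac{29}{9} = -89 + \frac{1073}{3} = \frac{806}{3}$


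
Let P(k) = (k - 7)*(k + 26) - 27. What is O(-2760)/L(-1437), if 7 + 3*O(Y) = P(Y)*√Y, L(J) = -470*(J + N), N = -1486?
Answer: -7/4121430 + 7564951*I*√690/2060715 ≈ -1.6984e-6 + 96.43*I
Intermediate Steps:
P(k) = -27 + (-7 + k)*(26 + k) (P(k) = (-7 + k)*(26 + k) - 27 = -27 + (-7 + k)*(26 + k))
L(J) = 698420 - 470*J (L(J) = -470*(J - 1486) = -470*(-1486 + J) = 698420 - 470*J)
O(Y) = -7/3 + √Y*(-209 + Y² + 19*Y)/3 (O(Y) = -7/3 + ((-209 + Y² + 19*Y)*√Y)/3 = -7/3 + (√Y*(-209 + Y² + 19*Y))/3 = -7/3 + √Y*(-209 + Y² + 19*Y)/3)
O(-2760)/L(-1437) = (-7/3 + √(-2760)*(-209 + (-2760)² + 19*(-2760))/3)/(698420 - 470*(-1437)) = (-7/3 + (2*I*√690)*(-209 + 7617600 - 52440)/3)/(698420 + 675390) = (-7/3 + (⅓)*(2*I*√690)*7564951)/1373810 = (-7/3 + 15129902*I*√690/3)*(1/1373810) = -7/4121430 + 7564951*I*√690/2060715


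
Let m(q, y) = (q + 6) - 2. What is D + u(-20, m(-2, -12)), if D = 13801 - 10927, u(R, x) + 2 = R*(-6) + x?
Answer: 2994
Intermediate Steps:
m(q, y) = 4 + q (m(q, y) = (6 + q) - 2 = 4 + q)
u(R, x) = -2 + x - 6*R (u(R, x) = -2 + (R*(-6) + x) = -2 + (-6*R + x) = -2 + (x - 6*R) = -2 + x - 6*R)
D = 2874
D + u(-20, m(-2, -12)) = 2874 + (-2 + (4 - 2) - 6*(-20)) = 2874 + (-2 + 2 + 120) = 2874 + 120 = 2994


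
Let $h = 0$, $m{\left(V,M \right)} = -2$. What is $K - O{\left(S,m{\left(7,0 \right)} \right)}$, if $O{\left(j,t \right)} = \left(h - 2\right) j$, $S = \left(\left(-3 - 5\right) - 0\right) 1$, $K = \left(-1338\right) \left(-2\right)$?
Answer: $2660$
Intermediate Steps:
$K = 2676$
$S = -8$ ($S = \left(\left(-3 - 5\right) + 0\right) 1 = \left(-8 + 0\right) 1 = \left(-8\right) 1 = -8$)
$O{\left(j,t \right)} = - 2 j$ ($O{\left(j,t \right)} = \left(0 - 2\right) j = - 2 j$)
$K - O{\left(S,m{\left(7,0 \right)} \right)} = 2676 - \left(-2\right) \left(-8\right) = 2676 - 16 = 2660$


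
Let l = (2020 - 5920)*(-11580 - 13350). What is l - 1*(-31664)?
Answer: 97258664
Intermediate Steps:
l = 97227000 (l = -3900*(-24930) = 97227000)
l - 1*(-31664) = 97227000 - 1*(-31664) = 97227000 + 31664 = 97258664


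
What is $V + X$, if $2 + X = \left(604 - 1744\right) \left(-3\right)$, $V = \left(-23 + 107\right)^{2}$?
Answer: $10474$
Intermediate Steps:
$V = 7056$ ($V = 84^{2} = 7056$)
$X = 3418$ ($X = -2 + \left(604 - 1744\right) \left(-3\right) = -2 - -3420 = -2 + 3420 = 3418$)
$V + X = 7056 + 3418 = 10474$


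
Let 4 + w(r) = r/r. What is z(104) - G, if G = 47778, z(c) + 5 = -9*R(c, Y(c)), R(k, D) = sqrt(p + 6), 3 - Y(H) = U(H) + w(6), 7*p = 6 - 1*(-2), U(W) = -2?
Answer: -47783 - 45*sqrt(14)/7 ≈ -47807.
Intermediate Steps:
w(r) = -3 (w(r) = -4 + r/r = -4 + 1 = -3)
p = 8/7 (p = (6 - 1*(-2))/7 = (6 + 2)/7 = (1/7)*8 = 8/7 ≈ 1.1429)
Y(H) = 8 (Y(H) = 3 - (-2 - 3) = 3 - 1*(-5) = 3 + 5 = 8)
R(k, D) = 5*sqrt(14)/7 (R(k, D) = sqrt(8/7 + 6) = sqrt(50/7) = 5*sqrt(14)/7)
z(c) = -5 - 45*sqrt(14)/7
z(104) - G = (-5 - 45*sqrt(14)/7) - 1*47778 = (-5 - 45*sqrt(14)/7) - 47778 = -47783 - 45*sqrt(14)/7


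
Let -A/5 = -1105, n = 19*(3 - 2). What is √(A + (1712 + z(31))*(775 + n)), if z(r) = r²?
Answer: √2127887 ≈ 1458.7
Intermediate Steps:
n = 19 (n = 19*1 = 19)
A = 5525 (A = -5*(-1105) = 5525)
√(A + (1712 + z(31))*(775 + n)) = √(5525 + (1712 + 31²)*(775 + 19)) = √(5525 + (1712 + 961)*794) = √(5525 + 2673*794) = √(5525 + 2122362) = √2127887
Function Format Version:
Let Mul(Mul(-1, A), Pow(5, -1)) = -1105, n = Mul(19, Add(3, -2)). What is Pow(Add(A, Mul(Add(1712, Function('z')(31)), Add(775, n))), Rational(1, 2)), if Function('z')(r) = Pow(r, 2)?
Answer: Pow(2127887, Rational(1, 2)) ≈ 1458.7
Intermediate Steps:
n = 19 (n = Mul(19, 1) = 19)
A = 5525 (A = Mul(-5, -1105) = 5525)
Pow(Add(A, Mul(Add(1712, Function('z')(31)), Add(775, n))), Rational(1, 2)) = Pow(Add(5525, Mul(Add(1712, Pow(31, 2)), Add(775, 19))), Rational(1, 2)) = Pow(Add(5525, Mul(Add(1712, 961), 794)), Rational(1, 2)) = Pow(Add(5525, Mul(2673, 794)), Rational(1, 2)) = Pow(Add(5525, 2122362), Rational(1, 2)) = Pow(2127887, Rational(1, 2))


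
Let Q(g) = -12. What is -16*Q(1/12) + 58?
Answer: 250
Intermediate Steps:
-16*Q(1/12) + 58 = -16*(-12) + 58 = 192 + 58 = 250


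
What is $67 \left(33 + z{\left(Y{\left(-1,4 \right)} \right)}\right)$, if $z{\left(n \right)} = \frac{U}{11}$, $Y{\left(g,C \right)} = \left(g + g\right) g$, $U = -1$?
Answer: $\frac{24254}{11} \approx 2204.9$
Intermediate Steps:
$Y{\left(g,C \right)} = 2 g^{2}$ ($Y{\left(g,C \right)} = 2 g g = 2 g^{2}$)
$z{\left(n \right)} = - \frac{1}{11}$
$67 \left(33 + z{\left(Y{\left(-1,4 \right)} \right)}\right) = 67 \left(33 - \frac{1}{11}\right) = 67 \cdot \frac{362}{11} = \frac{24254}{11}$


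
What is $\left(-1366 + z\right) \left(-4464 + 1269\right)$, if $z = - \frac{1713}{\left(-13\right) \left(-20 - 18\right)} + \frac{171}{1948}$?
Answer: $\frac{2105138600595}{481156} \approx 4.3752 \cdot 10^{6}$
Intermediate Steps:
$z = - \frac{1626225}{481156}$ ($z = - \frac{1713}{\left(-13\right) \left(-38\right)} + 171 \cdot \frac{1}{1948} = - \frac{1713}{494} + \frac{171}{1948} = - \frac{1626225}{481156} \approx -3.3798$)
$\left(-1366 + z\right) \left(-4464 + 1269\right) = \left(-1366 - \frac{1626225}{481156}\right) \left(-4464 + 1269\right) = \left(- \frac{658885321}{481156}\right) \left(-3195\right) = \frac{2105138600595}{481156}$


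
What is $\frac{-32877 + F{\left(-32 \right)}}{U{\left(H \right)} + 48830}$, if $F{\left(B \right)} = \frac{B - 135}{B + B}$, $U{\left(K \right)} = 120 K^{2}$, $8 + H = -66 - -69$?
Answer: $- \frac{2103961}{3317120} \approx -0.63427$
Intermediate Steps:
$H = -5$ ($H = -8 - -3 = -8 + \left(-66 + 69\right) = -8 + 3 = -5$)
$F{\left(B \right)} = \frac{-135 + B}{2 B}$
$\frac{-32877 + F{\left(-32 \right)}}{U{\left(H \right)} + 48830} = \frac{-32877 + \frac{-135 - 32}{2 \left(-32\right)}}{120 \left(-5\right)^{2} + 48830} = \frac{-32877 + \frac{1}{2} \left(- \frac{1}{32}\right) \left(-167\right)}{120 \cdot 25 + 48830} = \frac{-32877 + \frac{167}{64}}{3000 + 48830} = - \frac{2103961}{64 \cdot 51830} = \left(- \frac{2103961}{64}\right) \frac{1}{51830} = - \frac{2103961}{3317120}$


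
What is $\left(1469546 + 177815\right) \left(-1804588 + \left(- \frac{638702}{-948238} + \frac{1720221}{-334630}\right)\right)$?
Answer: $- \frac{471650341784966186458969}{158654440970} \approx -2.9728 \cdot 10^{12}$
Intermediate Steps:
$\left(1469546 + 177815\right) \left(-1804588 + \left(- \frac{638702}{-948238} + \frac{1720221}{-334630}\right)\right) = 1647361 \left(-1804588 + \left(\left(-638702\right) \left(- \frac{1}{948238}\right) + 1720221 \left(- \frac{1}{334630}\right)\right)\right) = 1647361 \left(-1804588 + \left(\frac{319351}{474119} - \frac{1720221}{334630}\right)\right) = 1647361 \left(-1804588 - \frac{708725035169}{158654440970}\right) = 1647361 \left(- \frac{286306609046205529}{158654440970}\right) = - \frac{471650341784966186458969}{158654440970}$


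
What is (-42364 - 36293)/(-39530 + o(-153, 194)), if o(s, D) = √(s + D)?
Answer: 3109311210/1562620859 + 78657*√41/1562620859 ≈ 1.9901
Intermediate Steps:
o(s, D) = √(D + s)
(-42364 - 36293)/(-39530 + o(-153, 194)) = (-42364 - 36293)/(-39530 + √(194 - 153)) = -78657/(-39530 + √41)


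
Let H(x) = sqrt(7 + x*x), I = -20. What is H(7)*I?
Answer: -40*sqrt(14) ≈ -149.67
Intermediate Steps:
H(x) = sqrt(7 + x**2)
H(7)*I = sqrt(7 + 7**2)*(-20) = sqrt(7 + 49)*(-20) = sqrt(56)*(-20) = (2*sqrt(14))*(-20) = -40*sqrt(14)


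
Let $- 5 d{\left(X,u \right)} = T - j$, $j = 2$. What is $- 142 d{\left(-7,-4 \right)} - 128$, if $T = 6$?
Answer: $- \frac{72}{5} \approx -14.4$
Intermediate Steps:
$d{\left(X,u \right)} = - \frac{4}{5}$ ($d{\left(X,u \right)} = - \frac{6 - 2}{5} = \left(- \frac{1}{5}\right) 4 = - \frac{4}{5}$)
$- 142 d{\left(-7,-4 \right)} - 128 = \left(-142\right) \left(- \frac{4}{5}\right) - 128 = \frac{568}{5} - 128 = - \frac{72}{5}$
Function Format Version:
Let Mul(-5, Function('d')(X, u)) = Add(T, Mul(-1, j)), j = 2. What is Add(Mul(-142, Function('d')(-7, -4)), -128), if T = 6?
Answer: Rational(-72, 5) ≈ -14.400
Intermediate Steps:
Function('d')(X, u) = Rational(-4, 5) (Function('d')(X, u) = Mul(Rational(-1, 5), Add(6, Mul(-1, 2))) = Mul(Rational(-1, 5), Add(6, -2)) = Mul(Rational(-1, 5), 4) = Rational(-4, 5))
Add(Mul(-142, Function('d')(-7, -4)), -128) = Add(Mul(-142, Rational(-4, 5)), -128) = Add(Rational(568, 5), -128) = Rational(-72, 5)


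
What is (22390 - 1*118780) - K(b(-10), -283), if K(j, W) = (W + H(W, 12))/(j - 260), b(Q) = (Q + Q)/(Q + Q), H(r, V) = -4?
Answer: -3566471/37 ≈ -96391.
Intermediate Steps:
b(Q) = 1 (b(Q) = (2*Q)/((2*Q)) = (2*Q)*(1/(2*Q)) = 1)
K(j, W) = (-4 + W)/(-260 + j) (K(j, W) = (W - 4)/(j - 260) = (-4 + W)/(-260 + j))
(22390 - 1*118780) - K(b(-10), -283) = (22390 - 1*118780) - (-4 - 283)/(-260 + 1) = (22390 - 118780) - (-287)/(-259) = -96390 - (-1)*(-287)/259 = -96390 - 1*41/37 = -96390 - 41/37 = -3566471/37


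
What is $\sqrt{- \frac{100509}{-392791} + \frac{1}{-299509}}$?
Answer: $\frac{\sqrt{72274398801157976990}}{16806348517} \approx 0.50585$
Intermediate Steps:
$\sqrt{- \frac{100509}{-392791} + \frac{1}{-299509}} = \sqrt{\left(-100509\right) \left(- \frac{1}{392791}\right) - \frac{1}{299509}} = \sqrt{\frac{100509}{392791} - \frac{1}{299509}} = \sqrt{\frac{4300422470}{16806348517}} = \frac{\sqrt{72274398801157976990}}{16806348517}$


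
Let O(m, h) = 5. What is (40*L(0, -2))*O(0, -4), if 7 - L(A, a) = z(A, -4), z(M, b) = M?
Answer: 1400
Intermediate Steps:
L(A, a) = 7 - A
(40*L(0, -2))*O(0, -4) = (40*(7 - 1*0))*5 = (40*(7 + 0))*5 = (40*7)*5 = 280*5 = 1400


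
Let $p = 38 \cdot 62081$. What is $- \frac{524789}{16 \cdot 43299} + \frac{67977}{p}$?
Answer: $- \frac{595462403287}{817165746576} \approx -0.72869$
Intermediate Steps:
$p = 2359078$
$- \frac{524789}{16 \cdot 43299} + \frac{67977}{p} = - \frac{524789}{16 \cdot 43299} + \frac{67977}{2359078} = - \frac{524789}{692784} + 67977 \cdot \frac{1}{2359078} = \left(-524789\right) \frac{1}{692784} + \frac{67977}{2359078} = - \frac{524789}{692784} + \frac{67977}{2359078} = - \frac{595462403287}{817165746576}$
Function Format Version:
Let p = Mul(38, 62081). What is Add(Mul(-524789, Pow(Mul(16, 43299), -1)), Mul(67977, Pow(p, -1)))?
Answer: Rational(-595462403287, 817165746576) ≈ -0.72869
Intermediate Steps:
p = 2359078
Add(Mul(-524789, Pow(Mul(16, 43299), -1)), Mul(67977, Pow(p, -1))) = Add(Mul(-524789, Pow(Mul(16, 43299), -1)), Mul(67977, Pow(2359078, -1))) = Add(Mul(-524789, Pow(692784, -1)), Mul(67977, Rational(1, 2359078))) = Add(Mul(-524789, Rational(1, 692784)), Rational(67977, 2359078)) = Add(Rational(-524789, 692784), Rational(67977, 2359078)) = Rational(-595462403287, 817165746576)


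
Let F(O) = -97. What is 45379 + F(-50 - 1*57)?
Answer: 45282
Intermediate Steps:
45379 + F(-50 - 1*57) = 45379 - 97 = 45282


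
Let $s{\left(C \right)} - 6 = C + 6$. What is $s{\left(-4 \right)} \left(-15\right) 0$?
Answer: $0$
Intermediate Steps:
$s{\left(C \right)} = 12 + C$ ($s{\left(C \right)} = 6 + \left(C + 6\right) = 6 + \left(6 + C\right) = 12 + C$)
$s{\left(-4 \right)} \left(-15\right) 0 = \left(12 - 4\right) \left(-15\right) 0 = 8 \left(-15\right) 0 = \left(-120\right) 0 = 0$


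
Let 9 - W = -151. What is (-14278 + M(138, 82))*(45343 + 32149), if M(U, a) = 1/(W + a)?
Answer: -133878085150/121 ≈ -1.1064e+9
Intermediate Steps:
W = 160 (W = 9 - 1*(-151) = 9 + 151 = 160)
M(U, a) = 1/(160 + a)
(-14278 + M(138, 82))*(45343 + 32149) = (-14278 + 1/(160 + 82))*(45343 + 32149) = (-14278 + 1/242)*77492 = -3455275/242*77492 = -133878085150/121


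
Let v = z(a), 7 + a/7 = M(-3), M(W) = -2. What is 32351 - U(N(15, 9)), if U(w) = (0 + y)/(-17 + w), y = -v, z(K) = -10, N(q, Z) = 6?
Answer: 355871/11 ≈ 32352.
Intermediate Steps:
a = -63 (a = -49 + 7*(-2) = -49 - 14 = -63)
v = -10
y = 10 (y = -1*(-10) = 10)
U(w) = 10/(-17 + w) (U(w) = (0 + 10)/(-17 + w) = 10/(-17 + w))
32351 - U(N(15, 9)) = 32351 - 10/(-17 + 6) = 32351 - 10/(-11) = 32351 - 10*(-1)/11 = 32351 - 1*(-10/11) = 32351 + 10/11 = 355871/11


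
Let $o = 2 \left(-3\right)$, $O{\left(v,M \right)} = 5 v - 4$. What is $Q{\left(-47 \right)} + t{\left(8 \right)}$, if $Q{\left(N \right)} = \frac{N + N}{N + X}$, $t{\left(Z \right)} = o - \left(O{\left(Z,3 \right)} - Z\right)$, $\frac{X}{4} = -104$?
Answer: $- \frac{15648}{463} \approx -33.797$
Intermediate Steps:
$X = -416$ ($X = 4 \left(-104\right) = -416$)
$O{\left(v,M \right)} = -4 + 5 v$
$o = -6$
$t{\left(Z \right)} = -2 - 4 Z$ ($t{\left(Z \right)} = -6 - \left(\left(-4 + 5 Z\right) - Z\right) = -6 - \left(-4 + 4 Z\right) = -2 - 4 Z$)
$Q{\left(N \right)} = \frac{2 N}{-416 + N}$ ($Q{\left(N \right)} = \frac{N + N}{N - 416} = \frac{2 N}{-416 + N}$)
$Q{\left(-47 \right)} + t{\left(8 \right)} = 2 \left(-47\right) \frac{1}{-416 - 47} - 34 = 2 \left(-47\right) \frac{1}{-463} - 34 = 2 \left(-47\right) \left(- \frac{1}{463}\right) - 34 = \frac{94}{463} - 34 = - \frac{15648}{463}$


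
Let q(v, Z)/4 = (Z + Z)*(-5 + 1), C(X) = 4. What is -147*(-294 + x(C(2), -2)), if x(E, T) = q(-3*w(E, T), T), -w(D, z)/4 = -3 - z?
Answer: 33810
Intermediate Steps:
w(D, z) = 12 + 4*z (w(D, z) = -4*(-3 - z) = 12 + 4*z)
q(v, Z) = -32*Z (q(v, Z) = 4*((Z + Z)*(-5 + 1)) = 4*((2*Z)*(-4)) = 4*(-8*Z) = -32*Z)
x(E, T) = -32*T
-147*(-294 + x(C(2), -2)) = -147*(-294 - 32*(-2)) = -147*(-294 + 64) = -147*(-230) = 33810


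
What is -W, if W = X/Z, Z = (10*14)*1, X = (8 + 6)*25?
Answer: -5/2 ≈ -2.5000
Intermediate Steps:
X = 350 (X = 14*25 = 350)
Z = 140 (Z = 140*1 = 140)
W = 5/2 (W = 350/140 = 350*(1/140) = 5/2 ≈ 2.5000)
-W = -1*5/2 = -5/2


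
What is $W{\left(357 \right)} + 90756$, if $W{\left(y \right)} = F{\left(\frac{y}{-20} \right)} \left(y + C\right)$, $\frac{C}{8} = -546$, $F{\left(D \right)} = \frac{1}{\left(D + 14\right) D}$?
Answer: $\frac{118723204}{1309} \approx 90698.0$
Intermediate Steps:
$F{\left(D \right)} = \frac{1}{D \left(14 + D\right)}$ ($F{\left(D \right)} = \frac{1}{\left(14 + D\right) D} = \frac{1}{D \left(14 + D\right)}$)
$C = -4368$ ($C = 8 \left(-546\right) = -4368$)
$W{\left(y \right)} = - \frac{20 \left(-4368 + y\right)}{y \left(14 - \frac{y}{20}\right)}$ ($W{\left(y \right)} = \frac{1}{\frac{y}{-20} \left(14 + \frac{y}{-20}\right)} \left(y - 4368\right) = \frac{1}{y \left(- \frac{1}{20}\right) \left(14 + y \left(- \frac{1}{20}\right)\right)} \left(-4368 + y\right) = \frac{1}{- \frac{y}{20} \left(14 - \frac{y}{20}\right)} \left(-4368 + y\right) = \frac{\left(-20\right) \frac{1}{y}}{14 - \frac{y}{20}} \left(-4368 + y\right) = - \frac{20}{y \left(14 - \frac{y}{20}\right)} \left(-4368 + y\right) = - \frac{20 \left(-4368 + y\right)}{y \left(14 - \frac{y}{20}\right)}$)
$W{\left(357 \right)} + 90756 = \frac{400 \left(-4368 + 357\right)}{357 \left(-280 + 357\right)} + 90756 = 400 \cdot \frac{1}{357} \cdot \frac{1}{77} \left(-4011\right) + 90756 = - \frac{76400}{1309} + 90756 = \frac{118723204}{1309}$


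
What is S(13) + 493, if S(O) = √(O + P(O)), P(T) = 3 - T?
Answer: 493 + √3 ≈ 494.73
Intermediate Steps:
S(O) = √3 (S(O) = √(O + (3 - O)) = √3)
S(13) + 493 = √3 + 493 = 493 + √3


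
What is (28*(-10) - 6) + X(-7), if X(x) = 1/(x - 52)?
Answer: -16875/59 ≈ -286.02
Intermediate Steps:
X(x) = 1/(-52 + x)
(28*(-10) - 6) + X(-7) = (28*(-10) - 6) + 1/(-52 - 7) = (-280 - 6) + 1/(-59) = -286 - 1/59 = -16875/59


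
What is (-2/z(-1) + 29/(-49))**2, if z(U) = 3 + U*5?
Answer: 400/2401 ≈ 0.16660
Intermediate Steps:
z(U) = 3 + 5*U
(-2/z(-1) + 29/(-49))**2 = (-2/(3 + 5*(-1)) + 29/(-49))**2 = (-2/(3 - 5) + 29*(-1/49))**2 = (-2/(-2) - 29/49)**2 = (-2*(-1/2) - 29/49)**2 = (1 - 29/49)**2 = (20/49)**2 = 400/2401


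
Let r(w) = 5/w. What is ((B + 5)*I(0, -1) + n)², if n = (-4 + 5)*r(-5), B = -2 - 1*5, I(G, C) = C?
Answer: 1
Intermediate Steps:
B = -7 (B = -2 - 5 = -7)
n = -1 (n = (-4 + 5)*(5/(-5)) = 1*(5*(-⅕)) = 1*(-1) = -1)
((B + 5)*I(0, -1) + n)² = ((-7 + 5)*(-1) - 1)² = (-2*(-1) - 1)² = (2 - 1)² = 1² = 1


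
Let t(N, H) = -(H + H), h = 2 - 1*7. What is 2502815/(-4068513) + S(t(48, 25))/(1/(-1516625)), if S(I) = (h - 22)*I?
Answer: -8330051516146565/4068513 ≈ -2.0474e+9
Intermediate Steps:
h = -5 (h = 2 - 7 = -5)
t(N, H) = -2*H
S(I) = -27*I (S(I) = (-5 - 22)*I = -27*I)
2502815/(-4068513) + S(t(48, 25))/(1/(-1516625)) = 2502815/(-4068513) + (-(-54)*25)/(1/(-1516625)) = 2502815*(-1/4068513) + (-27*(-50))/(-1/1516625) = -2502815/4068513 + 1350*(-1516625) = -2502815/4068513 - 2047443750 = -8330051516146565/4068513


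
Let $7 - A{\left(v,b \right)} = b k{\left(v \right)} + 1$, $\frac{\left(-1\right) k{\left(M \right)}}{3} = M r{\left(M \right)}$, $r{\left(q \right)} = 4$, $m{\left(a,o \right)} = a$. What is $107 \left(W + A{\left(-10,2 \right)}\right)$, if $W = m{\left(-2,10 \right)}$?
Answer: $-25252$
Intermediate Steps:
$W = -2$
$k{\left(M \right)} = - 12 M$ ($k{\left(M \right)} = - 3 M 4 = - 3 \cdot 4 M = - 12 M$)
$A{\left(v,b \right)} = 6 + 12 b v$ ($A{\left(v,b \right)} = 7 - \left(b \left(- 12 v\right) + 1\right) = 7 - \left(- 12 b v + 1\right) = 7 - \left(1 - 12 b v\right) = 7 + \left(-1 + 12 b v\right) = 6 + 12 b v$)
$107 \left(W + A{\left(-10,2 \right)}\right) = 107 \left(-2 + \left(6 + 12 \cdot 2 \left(-10\right)\right)\right) = 107 \left(-2 + \left(6 - 240\right)\right) = 107 \left(-2 - 234\right) = 107 \left(-236\right) = -25252$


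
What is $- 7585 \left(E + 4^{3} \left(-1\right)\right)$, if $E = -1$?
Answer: $493025$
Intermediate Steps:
$- 7585 \left(E + 4^{3} \left(-1\right)\right) = - 7585 \left(-1 + 4^{3} \left(-1\right)\right) = - 7585 \left(-1 + 64 \left(-1\right)\right) = - 7585 \left(-1 - 64\right) = \left(-7585\right) \left(-65\right) = 493025$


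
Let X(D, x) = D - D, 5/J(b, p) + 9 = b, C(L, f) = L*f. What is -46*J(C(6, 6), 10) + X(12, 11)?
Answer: -230/27 ≈ -8.5185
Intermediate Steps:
J(b, p) = 5/(-9 + b)
X(D, x) = 0
-46*J(C(6, 6), 10) + X(12, 11) = -230/(-9 + 6*6) + 0 = -230/(-9 + 36) + 0 = -230/27 + 0 = -230/27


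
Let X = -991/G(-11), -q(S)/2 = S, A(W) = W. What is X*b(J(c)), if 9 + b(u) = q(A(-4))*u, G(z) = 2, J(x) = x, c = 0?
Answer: 8919/2 ≈ 4459.5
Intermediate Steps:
q(S) = -2*S
b(u) = -9 + 8*u (b(u) = -9 + (-2*(-4))*u = -9 + 8*u)
X = -991/2 ≈ -495.50
X*b(J(c)) = -991*(-9 + 8*0)/2 = -991*(-9 + 0)/2 = -991/2*(-9) = 8919/2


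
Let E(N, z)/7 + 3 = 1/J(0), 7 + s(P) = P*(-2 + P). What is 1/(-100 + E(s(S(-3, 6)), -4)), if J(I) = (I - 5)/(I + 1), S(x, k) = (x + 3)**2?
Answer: -5/612 ≈ -0.0081699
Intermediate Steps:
S(x, k) = (3 + x)**2
s(P) = -7 + P*(-2 + P)
J(I) = (-5 + I)/(1 + I)
E(N, z) = -112/5 (E(N, z) = -21 + 7/(((-5 + 0)/(1 + 0))) = -21 + 7/((-5/1)) = -21 + 7/((1*(-5))) = -21 + 7/(-5) = -21 + 7*(-1/5) = -21 - 7/5 = -112/5)
1/(-100 + E(s(S(-3, 6)), -4)) = 1/(-100 - 112/5) = 1/(-612/5) = -5/612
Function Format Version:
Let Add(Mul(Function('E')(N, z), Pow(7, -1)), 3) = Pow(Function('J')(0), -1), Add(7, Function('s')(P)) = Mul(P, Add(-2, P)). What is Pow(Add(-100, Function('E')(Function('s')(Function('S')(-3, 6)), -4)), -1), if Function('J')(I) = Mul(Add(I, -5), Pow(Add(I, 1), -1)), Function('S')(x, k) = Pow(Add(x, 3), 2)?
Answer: Rational(-5, 612) ≈ -0.0081699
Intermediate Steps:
Function('S')(x, k) = Pow(Add(3, x), 2)
Function('s')(P) = Add(-7, Mul(P, Add(-2, P)))
Function('J')(I) = Mul(Pow(Add(1, I), -1), Add(-5, I)) (Function('J')(I) = Mul(Add(-5, I), Pow(Add(1, I), -1)) = Mul(Pow(Add(1, I), -1), Add(-5, I)))
Function('E')(N, z) = Rational(-112, 5) (Function('E')(N, z) = Add(-21, Mul(7, Pow(Mul(Pow(Add(1, 0), -1), Add(-5, 0)), -1))) = Add(-21, Mul(7, Pow(Mul(Pow(1, -1), -5), -1))) = Add(-21, Mul(7, Pow(Mul(1, -5), -1))) = Add(-21, Mul(7, Pow(-5, -1))) = Add(-21, Mul(7, Rational(-1, 5))) = Add(-21, Rational(-7, 5)) = Rational(-112, 5))
Pow(Add(-100, Function('E')(Function('s')(Function('S')(-3, 6)), -4)), -1) = Pow(Add(-100, Rational(-112, 5)), -1) = Pow(Rational(-612, 5), -1) = Rational(-5, 612)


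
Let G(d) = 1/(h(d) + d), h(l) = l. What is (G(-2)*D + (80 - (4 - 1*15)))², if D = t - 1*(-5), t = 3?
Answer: 7921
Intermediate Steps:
D = 8 (D = 3 - 1*(-5) = 3 + 5 = 8)
G(d) = 1/(2*d) (G(d) = 1/(d + d) = 1/(2*d))
(G(-2)*D + (80 - (4 - 1*15)))² = (((½)/(-2))*8 + (80 - (4 - 1*15)))² = (((½)*(-½))*8 + (80 - (4 - 15)))² = (-¼*8 + (80 - 1*(-11)))² = (-2 + (80 + 11))² = (-2 + 91)² = 89² = 7921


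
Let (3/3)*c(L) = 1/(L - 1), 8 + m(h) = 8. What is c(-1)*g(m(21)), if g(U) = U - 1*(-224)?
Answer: -112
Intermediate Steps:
m(h) = 0 (m(h) = -8 + 8 = 0)
g(U) = 224 + U (g(U) = U + 224 = 224 + U)
c(L) = 1/(-1 + L) (c(L) = 1/(L - 1) = 1/(-1 + L))
c(-1)*g(m(21)) = (224 + 0)/(-1 - 1) = 224/(-2) = -1/2*224 = -112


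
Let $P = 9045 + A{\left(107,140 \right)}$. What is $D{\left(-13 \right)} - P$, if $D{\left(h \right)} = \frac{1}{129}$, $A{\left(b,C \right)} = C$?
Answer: $- \frac{1184864}{129} \approx -9185.0$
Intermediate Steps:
$D{\left(h \right)} = \frac{1}{129}$
$P = 9185$ ($P = 9045 + 140 = 9185$)
$D{\left(-13 \right)} - P = \frac{1}{129} - 9185 = - \frac{1184864}{129}$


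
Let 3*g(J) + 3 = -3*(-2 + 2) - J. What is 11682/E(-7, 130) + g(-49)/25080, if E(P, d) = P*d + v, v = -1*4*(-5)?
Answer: -43945637/3348180 ≈ -13.125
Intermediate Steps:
v = 20 (v = -4*(-5) = 20)
g(J) = -1 - J/3 (g(J) = -1 + (-3*(-2 + 2) - J)/3 = -1 + (-3*0 - J)/3 = -1 + (0 - J)/3 = -1 + (-J)/3 = -1 - J/3)
E(P, d) = 20 + P*d (E(P, d) = P*d + 20 = 20 + P*d)
11682/E(-7, 130) + g(-49)/25080 = 11682/(20 - 7*130) + (-1 - ⅓*(-49))/25080 = 11682/(20 - 910) + (-1 + 49/3)*(1/25080) = 11682/(-890) + (46/3)*(1/25080) = 11682*(-1/890) + 23/37620 = -5841/445 + 23/37620 = -43945637/3348180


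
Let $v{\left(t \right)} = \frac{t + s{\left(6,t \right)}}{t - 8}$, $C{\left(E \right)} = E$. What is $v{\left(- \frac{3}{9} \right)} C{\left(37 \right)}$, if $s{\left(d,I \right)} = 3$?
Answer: $- \frac{296}{25} \approx -11.84$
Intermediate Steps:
$v{\left(t \right)} = \frac{3 + t}{-8 + t}$ ($v{\left(t \right)} = \frac{t + 3}{t - 8} = \frac{3 + t}{-8 + t}$)
$v{\left(- \frac{3}{9} \right)} C{\left(37 \right)} = \frac{3 - \frac{3}{9}}{-8 - \frac{3}{9}} \cdot 37 = \frac{3 - \frac{1}{3}}{-8 - \frac{1}{3}} \cdot 37 = \frac{1}{- \frac{25}{3}} \cdot \frac{8}{3} \cdot 37 = \left(- \frac{3}{25}\right) \frac{8}{3} \cdot 37 = \left(- \frac{8}{25}\right) 37 = - \frac{296}{25}$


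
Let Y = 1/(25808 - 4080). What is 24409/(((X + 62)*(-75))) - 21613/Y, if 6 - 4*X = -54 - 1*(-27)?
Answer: -9896973186436/21075 ≈ -4.6961e+8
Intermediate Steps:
X = 33/4 (X = 3/2 - (-54 - 1*(-27))/4 = 3/2 - (-54 + 27)/4 = 3/2 - ¼*(-27) = 3/2 + 27/4 = 33/4 ≈ 8.2500)
Y = 1/21728 ≈ 4.6024e-5
24409/(((X + 62)*(-75))) - 21613/Y = 24409/(((33/4 + 62)*(-75))) - 21613/1/21728 = 24409/(((281/4)*(-75))) - 21613*21728 = 24409/(-21075/4) - 469607264 = 24409*(-4/21075) - 469607264 = -97636/21075 - 469607264 = -9896973186436/21075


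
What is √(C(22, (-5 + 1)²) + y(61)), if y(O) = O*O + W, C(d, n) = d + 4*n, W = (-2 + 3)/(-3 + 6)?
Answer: √34266/3 ≈ 61.704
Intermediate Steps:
W = ⅓ (W = 1/3 = 1*(⅓) = ⅓ ≈ 0.33333)
y(O) = ⅓ + O² (y(O) = O*O + ⅓ = O² + ⅓ = ⅓ + O²)
√(C(22, (-5 + 1)²) + y(61)) = √((22 + 4*(-5 + 1)²) + (⅓ + 61²)) = √((22 + 4*(-4)²) + (⅓ + 3721)) = √((22 + 4*16) + 11164/3) = √((22 + 64) + 11164/3) = √(86 + 11164/3) = √(11422/3) = √34266/3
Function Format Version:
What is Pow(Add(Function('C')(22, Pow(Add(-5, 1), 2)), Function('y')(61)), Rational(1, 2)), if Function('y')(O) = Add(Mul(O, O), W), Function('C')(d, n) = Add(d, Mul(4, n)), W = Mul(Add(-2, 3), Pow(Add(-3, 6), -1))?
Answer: Mul(Rational(1, 3), Pow(34266, Rational(1, 2))) ≈ 61.704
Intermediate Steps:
W = Rational(1, 3) (W = Mul(1, Pow(3, -1)) = Mul(1, Rational(1, 3)) = Rational(1, 3) ≈ 0.33333)
Function('y')(O) = Add(Rational(1, 3), Pow(O, 2)) (Function('y')(O) = Add(Mul(O, O), Rational(1, 3)) = Add(Pow(O, 2), Rational(1, 3)) = Add(Rational(1, 3), Pow(O, 2)))
Pow(Add(Function('C')(22, Pow(Add(-5, 1), 2)), Function('y')(61)), Rational(1, 2)) = Pow(Add(Add(22, Mul(4, Pow(Add(-5, 1), 2))), Add(Rational(1, 3), Pow(61, 2))), Rational(1, 2)) = Pow(Add(Add(22, Mul(4, Pow(-4, 2))), Add(Rational(1, 3), 3721)), Rational(1, 2)) = Pow(Add(Add(22, Mul(4, 16)), Rational(11164, 3)), Rational(1, 2)) = Pow(Add(Add(22, 64), Rational(11164, 3)), Rational(1, 2)) = Pow(Add(86, Rational(11164, 3)), Rational(1, 2)) = Pow(Rational(11422, 3), Rational(1, 2)) = Mul(Rational(1, 3), Pow(34266, Rational(1, 2)))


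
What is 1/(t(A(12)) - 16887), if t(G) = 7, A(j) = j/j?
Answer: -1/16880 ≈ -5.9242e-5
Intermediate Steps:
A(j) = 1
1/(t(A(12)) - 16887) = 1/(7 - 16887) = 1/(-16880) = -1/16880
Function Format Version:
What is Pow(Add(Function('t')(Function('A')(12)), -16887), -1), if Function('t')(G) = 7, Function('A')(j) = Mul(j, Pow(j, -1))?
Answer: Rational(-1, 16880) ≈ -5.9242e-5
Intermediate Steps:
Function('A')(j) = 1
Pow(Add(Function('t')(Function('A')(12)), -16887), -1) = Pow(Add(7, -16887), -1) = Pow(-16880, -1) = Rational(-1, 16880)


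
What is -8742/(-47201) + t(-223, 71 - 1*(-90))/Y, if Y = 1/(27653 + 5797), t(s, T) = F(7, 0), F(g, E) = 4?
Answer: 6315502542/47201 ≈ 1.3380e+5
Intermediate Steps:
t(s, T) = 4
Y = 1/33450 ≈ 2.9895e-5
-8742/(-47201) + t(-223, 71 - 1*(-90))/Y = -8742/(-47201) + 4/(1/33450) = -8742*(-1/47201) + 4*33450 = 8742/47201 + 133800 = 6315502542/47201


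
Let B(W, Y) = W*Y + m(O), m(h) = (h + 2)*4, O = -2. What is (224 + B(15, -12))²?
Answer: 1936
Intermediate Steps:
m(h) = 8 + 4*h (m(h) = (2 + h)*4 = 8 + 4*h)
B(W, Y) = W*Y (B(W, Y) = W*Y + (8 + 4*(-2)) = W*Y + (8 - 8) = W*Y + 0 = W*Y)
(224 + B(15, -12))² = (224 + 15*(-12))² = (224 - 180)² = 44² = 1936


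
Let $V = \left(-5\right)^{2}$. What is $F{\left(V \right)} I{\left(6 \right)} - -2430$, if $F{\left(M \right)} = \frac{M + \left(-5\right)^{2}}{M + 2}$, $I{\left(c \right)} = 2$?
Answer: $\frac{65710}{27} \approx 2433.7$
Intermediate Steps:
$V = 25$
$F{\left(M \right)} = \frac{25 + M}{2 + M}$ ($F{\left(M \right)} = \frac{M + 25}{2 + M} = \frac{25 + M}{2 + M}$)
$F{\left(V \right)} I{\left(6 \right)} - -2430 = \frac{25 + 25}{2 + 25} \cdot 2 - -2430 = \frac{1}{27} \cdot 50 \cdot 2 + 2430 = \frac{50}{27} \cdot 2 + 2430 = \frac{100}{27} + 2430 = \frac{65710}{27}$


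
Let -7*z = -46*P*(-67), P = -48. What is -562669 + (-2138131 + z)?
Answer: -18757664/7 ≈ -2.6797e+6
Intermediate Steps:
z = 147936/7 (z = -(-46*(-48))*(-67)/7 = -2208*(-67)/7 = -⅐*(-147936) = 147936/7 ≈ 21134.)
-562669 + (-2138131 + z) = -562669 + (-2138131 + 147936/7) = -562669 - 14818981/7 = -18757664/7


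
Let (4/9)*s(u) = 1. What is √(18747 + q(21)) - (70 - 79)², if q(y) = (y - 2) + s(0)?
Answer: -81 + √75073/2 ≈ 55.997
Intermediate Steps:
s(u) = 9/4 (s(u) = (9/4)*1 = 9/4)
q(y) = ¼ + y (q(y) = (y - 2) + 9/4 = (-2 + y) + 9/4 = ¼ + y)
√(18747 + q(21)) - (70 - 79)² = √(18747 + (¼ + 21)) - (70 - 79)² = √(18747 + 85/4) - 1*(-9)² = √(75073/4) - 1*81 = √75073/2 - 81 = -81 + √75073/2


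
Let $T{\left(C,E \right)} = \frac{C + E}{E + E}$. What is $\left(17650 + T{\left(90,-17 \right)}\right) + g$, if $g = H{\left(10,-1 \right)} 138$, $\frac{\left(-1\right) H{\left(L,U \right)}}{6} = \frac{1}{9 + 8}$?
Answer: $\frac{598371}{34} \approx 17599.0$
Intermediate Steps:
$T{\left(C,E \right)} = \frac{C + E}{2 E}$
$H{\left(L,U \right)} = - \frac{6}{17}$ ($H{\left(L,U \right)} = - \frac{6}{9 + 8} = - \frac{6}{17}$)
$g = - \frac{828}{17}$ ($g = \left(- \frac{6}{17}\right) 138 = - \frac{828}{17} \approx -48.706$)
$\left(17650 + T{\left(90,-17 \right)}\right) + g = \left(17650 + \frac{90 - 17}{2 \left(-17\right)}\right) - \frac{828}{17} = \left(17650 + \frac{1}{2} \left(- \frac{1}{17}\right) 73\right) - \frac{828}{17} = \left(17650 - \frac{73}{34}\right) - \frac{828}{17} = \frac{600027}{34} - \frac{828}{17} = \frac{598371}{34}$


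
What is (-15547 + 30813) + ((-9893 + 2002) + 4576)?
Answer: 11951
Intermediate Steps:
(-15547 + 30813) + ((-9893 + 2002) + 4576) = 15266 + (-7891 + 4576) = 15266 - 3315 = 11951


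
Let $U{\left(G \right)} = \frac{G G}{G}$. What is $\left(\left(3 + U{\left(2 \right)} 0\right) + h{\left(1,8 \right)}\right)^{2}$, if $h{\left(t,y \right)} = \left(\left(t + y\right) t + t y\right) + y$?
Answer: $784$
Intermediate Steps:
$U{\left(G \right)} = G$ ($U{\left(G \right)} = \frac{G^{2}}{G} = G$)
$h{\left(t,y \right)} = y + t y + t \left(t + y\right)$ ($h{\left(t,y \right)} = \left(t \left(t + y\right) + t y\right) + y = \left(t y + t \left(t + y\right)\right) + y = y + t y + t \left(t + y\right)$)
$\left(\left(3 + U{\left(2 \right)} 0\right) + h{\left(1,8 \right)}\right)^{2} = \left(\left(3 + 2 \cdot 0\right) + \left(8 + 1^{2} + 2 \cdot 1 \cdot 8\right)\right)^{2} = \left(\left(3 + 0\right) + \left(8 + 1 + 16\right)\right)^{2} = \left(3 + 25\right)^{2} = 28^{2} = 784$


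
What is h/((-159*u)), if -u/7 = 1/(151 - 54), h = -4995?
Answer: -161505/371 ≈ -435.32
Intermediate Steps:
u = -7/97 (u = -7/(151 - 54) = -7/97 ≈ -0.072165)
h/((-159*u)) = -4995/((-159*(-7/97))) = -4995/1113/97 = -4995*97/1113 = -161505/371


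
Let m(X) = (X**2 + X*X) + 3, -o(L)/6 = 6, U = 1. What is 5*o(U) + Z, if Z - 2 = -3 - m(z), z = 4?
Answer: -216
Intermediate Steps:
o(L) = -36 (o(L) = -6*6 = -36)
m(X) = 3 + 2*X**2 (m(X) = (X**2 + X**2) + 3 = 2*X**2 + 3 = 3 + 2*X**2)
Z = -36 (Z = 2 + (-3 - (3 + 2*4**2)) = 2 + (-3 - (3 + 2*16)) = 2 + (-3 - (3 + 32)) = 2 + (-3 - 1*35) = 2 + (-3 - 35) = 2 - 38 = -36)
5*o(U) + Z = 5*(-36) - 36 = -180 - 36 = -216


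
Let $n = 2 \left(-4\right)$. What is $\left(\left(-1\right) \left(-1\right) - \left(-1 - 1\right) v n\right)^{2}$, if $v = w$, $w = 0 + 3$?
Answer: $2304$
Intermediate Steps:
$n = -8$
$w = 3$
$v = 3$
$\left(\left(-1\right) \left(-1\right) - \left(-1 - 1\right) v n\right)^{2} = \left(\left(-1\right) \left(-1\right) - \left(-1 - 1\right) 3 \left(-8\right)\right)^{2} = \left(1 - \left(-2\right) 3 \left(-8\right)\right)^{2} = \left(1 \left(-1\right) \left(-6\right) \left(-8\right)\right)^{2} = \left(1 \cdot 6 \left(-8\right)\right)^{2} = \left(1 \left(-48\right)\right)^{2} = \left(-48\right)^{2} = 2304$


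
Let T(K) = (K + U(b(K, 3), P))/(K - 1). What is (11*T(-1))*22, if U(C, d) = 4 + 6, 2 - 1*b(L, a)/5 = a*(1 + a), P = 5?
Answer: -1089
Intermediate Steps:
b(L, a) = 10 - 5*a*(1 + a)
U(C, d) = 10
T(K) = (10 + K)/(-1 + K) (T(K) = (K + 10)/(K - 1) = (10 + K)/(-1 + K))
(11*T(-1))*22 = (11*((10 - 1)/(-1 - 1)))*22 = (11*(9/(-2)))*22 = (11*(-½*9))*22 = (11*(-9/2))*22 = -99/2*22 = -1089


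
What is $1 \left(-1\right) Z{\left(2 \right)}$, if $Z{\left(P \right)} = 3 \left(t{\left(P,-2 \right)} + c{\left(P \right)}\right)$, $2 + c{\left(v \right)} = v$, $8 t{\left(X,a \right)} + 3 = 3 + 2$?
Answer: $- \frac{3}{4} \approx -0.75$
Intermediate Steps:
$t{\left(X,a \right)} = \frac{1}{4}$ ($t{\left(X,a \right)} = - \frac{3}{8} + \frac{3 + 2}{8} = - \frac{3}{8} + \frac{1}{8} \cdot 5 = - \frac{3}{8} + \frac{5}{8} = \frac{1}{4}$)
$c{\left(v \right)} = -2 + v$
$Z{\left(P \right)} = - \frac{21}{4} + 3 P$ ($Z{\left(P \right)} = 3 \left(\frac{1}{4} + \left(-2 + P\right)\right) = 3 \left(- \frac{7}{4} + P\right) = - \frac{21}{4} + 3 P$)
$1 \left(-1\right) Z{\left(2 \right)} = 1 \left(-1\right) \left(- \frac{21}{4} + 3 \cdot 2\right) = - (- \frac{21}{4} + 6) = \left(-1\right) \frac{3}{4} = - \frac{3}{4}$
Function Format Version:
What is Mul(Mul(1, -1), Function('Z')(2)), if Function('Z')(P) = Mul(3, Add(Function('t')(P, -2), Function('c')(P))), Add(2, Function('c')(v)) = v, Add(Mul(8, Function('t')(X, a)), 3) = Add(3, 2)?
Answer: Rational(-3, 4) ≈ -0.75000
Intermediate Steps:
Function('t')(X, a) = Rational(1, 4) (Function('t')(X, a) = Add(Rational(-3, 8), Mul(Rational(1, 8), Add(3, 2))) = Add(Rational(-3, 8), Mul(Rational(1, 8), 5)) = Add(Rational(-3, 8), Rational(5, 8)) = Rational(1, 4))
Function('c')(v) = Add(-2, v)
Function('Z')(P) = Add(Rational(-21, 4), Mul(3, P)) (Function('Z')(P) = Mul(3, Add(Rational(1, 4), Add(-2, P))) = Mul(3, Add(Rational(-7, 4), P)) = Add(Rational(-21, 4), Mul(3, P)))
Mul(Mul(1, -1), Function('Z')(2)) = Mul(Mul(1, -1), Add(Rational(-21, 4), Mul(3, 2))) = Mul(-1, Add(Rational(-21, 4), 6)) = Mul(-1, Rational(3, 4)) = Rational(-3, 4)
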